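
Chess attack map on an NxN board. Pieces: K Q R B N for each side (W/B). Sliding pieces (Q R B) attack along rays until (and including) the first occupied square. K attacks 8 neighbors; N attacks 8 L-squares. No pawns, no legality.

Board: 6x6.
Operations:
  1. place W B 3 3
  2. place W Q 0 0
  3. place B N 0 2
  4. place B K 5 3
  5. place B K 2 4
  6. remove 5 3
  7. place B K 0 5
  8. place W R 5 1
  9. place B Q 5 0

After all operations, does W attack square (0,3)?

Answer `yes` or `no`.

Answer: no

Derivation:
Op 1: place WB@(3,3)
Op 2: place WQ@(0,0)
Op 3: place BN@(0,2)
Op 4: place BK@(5,3)
Op 5: place BK@(2,4)
Op 6: remove (5,3)
Op 7: place BK@(0,5)
Op 8: place WR@(5,1)
Op 9: place BQ@(5,0)
Per-piece attacks for W:
  WQ@(0,0): attacks (0,1) (0,2) (1,0) (2,0) (3,0) (4,0) (5,0) (1,1) (2,2) (3,3) [ray(0,1) blocked at (0,2); ray(1,0) blocked at (5,0); ray(1,1) blocked at (3,3)]
  WB@(3,3): attacks (4,4) (5,5) (4,2) (5,1) (2,4) (2,2) (1,1) (0,0) [ray(1,-1) blocked at (5,1); ray(-1,1) blocked at (2,4); ray(-1,-1) blocked at (0,0)]
  WR@(5,1): attacks (5,2) (5,3) (5,4) (5,5) (5,0) (4,1) (3,1) (2,1) (1,1) (0,1) [ray(0,-1) blocked at (5,0)]
W attacks (0,3): no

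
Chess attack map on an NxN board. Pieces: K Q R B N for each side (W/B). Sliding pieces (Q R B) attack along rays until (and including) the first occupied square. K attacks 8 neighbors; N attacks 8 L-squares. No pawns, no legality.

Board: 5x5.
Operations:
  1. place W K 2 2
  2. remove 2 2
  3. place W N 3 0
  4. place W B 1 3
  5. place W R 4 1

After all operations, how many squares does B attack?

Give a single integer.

Answer: 0

Derivation:
Op 1: place WK@(2,2)
Op 2: remove (2,2)
Op 3: place WN@(3,0)
Op 4: place WB@(1,3)
Op 5: place WR@(4,1)
Per-piece attacks for B:
Union (0 distinct): (none)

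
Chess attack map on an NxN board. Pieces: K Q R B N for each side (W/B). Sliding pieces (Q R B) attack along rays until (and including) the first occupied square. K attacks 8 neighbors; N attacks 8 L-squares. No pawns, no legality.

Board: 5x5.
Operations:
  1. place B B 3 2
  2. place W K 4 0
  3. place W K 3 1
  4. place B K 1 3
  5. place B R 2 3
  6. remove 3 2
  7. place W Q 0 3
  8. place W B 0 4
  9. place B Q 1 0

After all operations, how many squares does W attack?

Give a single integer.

Op 1: place BB@(3,2)
Op 2: place WK@(4,0)
Op 3: place WK@(3,1)
Op 4: place BK@(1,3)
Op 5: place BR@(2,3)
Op 6: remove (3,2)
Op 7: place WQ@(0,3)
Op 8: place WB@(0,4)
Op 9: place BQ@(1,0)
Per-piece attacks for W:
  WQ@(0,3): attacks (0,4) (0,2) (0,1) (0,0) (1,3) (1,4) (1,2) (2,1) (3,0) [ray(0,1) blocked at (0,4); ray(1,0) blocked at (1,3)]
  WB@(0,4): attacks (1,3) [ray(1,-1) blocked at (1,3)]
  WK@(3,1): attacks (3,2) (3,0) (4,1) (2,1) (4,2) (4,0) (2,2) (2,0)
  WK@(4,0): attacks (4,1) (3,0) (3,1)
Union (16 distinct): (0,0) (0,1) (0,2) (0,4) (1,2) (1,3) (1,4) (2,0) (2,1) (2,2) (3,0) (3,1) (3,2) (4,0) (4,1) (4,2)

Answer: 16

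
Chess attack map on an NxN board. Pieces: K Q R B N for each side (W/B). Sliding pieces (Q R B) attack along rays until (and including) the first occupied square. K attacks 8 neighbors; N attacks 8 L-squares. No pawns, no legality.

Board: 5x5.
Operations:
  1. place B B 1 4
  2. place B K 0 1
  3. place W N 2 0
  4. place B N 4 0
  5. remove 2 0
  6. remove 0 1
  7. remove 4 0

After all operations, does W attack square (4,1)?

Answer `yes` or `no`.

Op 1: place BB@(1,4)
Op 2: place BK@(0,1)
Op 3: place WN@(2,0)
Op 4: place BN@(4,0)
Op 5: remove (2,0)
Op 6: remove (0,1)
Op 7: remove (4,0)
Per-piece attacks for W:
W attacks (4,1): no

Answer: no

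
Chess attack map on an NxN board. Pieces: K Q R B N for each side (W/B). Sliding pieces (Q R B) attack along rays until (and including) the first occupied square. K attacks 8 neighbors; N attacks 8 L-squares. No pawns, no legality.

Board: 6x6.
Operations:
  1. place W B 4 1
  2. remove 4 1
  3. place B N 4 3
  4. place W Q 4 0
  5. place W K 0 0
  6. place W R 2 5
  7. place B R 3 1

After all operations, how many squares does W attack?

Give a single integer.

Answer: 21

Derivation:
Op 1: place WB@(4,1)
Op 2: remove (4,1)
Op 3: place BN@(4,3)
Op 4: place WQ@(4,0)
Op 5: place WK@(0,0)
Op 6: place WR@(2,5)
Op 7: place BR@(3,1)
Per-piece attacks for W:
  WK@(0,0): attacks (0,1) (1,0) (1,1)
  WR@(2,5): attacks (2,4) (2,3) (2,2) (2,1) (2,0) (3,5) (4,5) (5,5) (1,5) (0,5)
  WQ@(4,0): attacks (4,1) (4,2) (4,3) (5,0) (3,0) (2,0) (1,0) (0,0) (5,1) (3,1) [ray(0,1) blocked at (4,3); ray(-1,0) blocked at (0,0); ray(-1,1) blocked at (3,1)]
Union (21 distinct): (0,0) (0,1) (0,5) (1,0) (1,1) (1,5) (2,0) (2,1) (2,2) (2,3) (2,4) (3,0) (3,1) (3,5) (4,1) (4,2) (4,3) (4,5) (5,0) (5,1) (5,5)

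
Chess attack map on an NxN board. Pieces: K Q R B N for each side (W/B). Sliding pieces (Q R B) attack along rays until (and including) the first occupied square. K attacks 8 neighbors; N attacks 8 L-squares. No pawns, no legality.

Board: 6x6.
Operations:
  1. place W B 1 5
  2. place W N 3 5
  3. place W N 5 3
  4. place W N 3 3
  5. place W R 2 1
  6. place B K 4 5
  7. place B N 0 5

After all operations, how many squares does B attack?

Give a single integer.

Op 1: place WB@(1,5)
Op 2: place WN@(3,5)
Op 3: place WN@(5,3)
Op 4: place WN@(3,3)
Op 5: place WR@(2,1)
Op 6: place BK@(4,5)
Op 7: place BN@(0,5)
Per-piece attacks for B:
  BN@(0,5): attacks (1,3) (2,4)
  BK@(4,5): attacks (4,4) (5,5) (3,5) (5,4) (3,4)
Union (7 distinct): (1,3) (2,4) (3,4) (3,5) (4,4) (5,4) (5,5)

Answer: 7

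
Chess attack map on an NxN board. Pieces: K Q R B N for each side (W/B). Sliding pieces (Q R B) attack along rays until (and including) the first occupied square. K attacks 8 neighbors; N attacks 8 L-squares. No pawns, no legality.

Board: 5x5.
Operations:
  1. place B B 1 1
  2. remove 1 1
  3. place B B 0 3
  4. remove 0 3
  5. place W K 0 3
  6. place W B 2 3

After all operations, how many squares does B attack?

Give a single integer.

Op 1: place BB@(1,1)
Op 2: remove (1,1)
Op 3: place BB@(0,3)
Op 4: remove (0,3)
Op 5: place WK@(0,3)
Op 6: place WB@(2,3)
Per-piece attacks for B:
Union (0 distinct): (none)

Answer: 0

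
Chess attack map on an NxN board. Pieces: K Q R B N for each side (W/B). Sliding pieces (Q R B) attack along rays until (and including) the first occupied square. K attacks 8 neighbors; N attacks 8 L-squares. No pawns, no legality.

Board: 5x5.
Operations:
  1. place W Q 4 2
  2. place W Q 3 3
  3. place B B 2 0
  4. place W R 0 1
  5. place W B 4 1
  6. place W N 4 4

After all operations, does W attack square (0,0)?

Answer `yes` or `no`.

Op 1: place WQ@(4,2)
Op 2: place WQ@(3,3)
Op 3: place BB@(2,0)
Op 4: place WR@(0,1)
Op 5: place WB@(4,1)
Op 6: place WN@(4,4)
Per-piece attacks for W:
  WR@(0,1): attacks (0,2) (0,3) (0,4) (0,0) (1,1) (2,1) (3,1) (4,1) [ray(1,0) blocked at (4,1)]
  WQ@(3,3): attacks (3,4) (3,2) (3,1) (3,0) (4,3) (2,3) (1,3) (0,3) (4,4) (4,2) (2,4) (2,2) (1,1) (0,0) [ray(1,1) blocked at (4,4); ray(1,-1) blocked at (4,2)]
  WB@(4,1): attacks (3,2) (2,3) (1,4) (3,0)
  WQ@(4,2): attacks (4,3) (4,4) (4,1) (3,2) (2,2) (1,2) (0,2) (3,3) (3,1) (2,0) [ray(0,1) blocked at (4,4); ray(0,-1) blocked at (4,1); ray(-1,1) blocked at (3,3); ray(-1,-1) blocked at (2,0)]
  WN@(4,4): attacks (3,2) (2,3)
W attacks (0,0): yes

Answer: yes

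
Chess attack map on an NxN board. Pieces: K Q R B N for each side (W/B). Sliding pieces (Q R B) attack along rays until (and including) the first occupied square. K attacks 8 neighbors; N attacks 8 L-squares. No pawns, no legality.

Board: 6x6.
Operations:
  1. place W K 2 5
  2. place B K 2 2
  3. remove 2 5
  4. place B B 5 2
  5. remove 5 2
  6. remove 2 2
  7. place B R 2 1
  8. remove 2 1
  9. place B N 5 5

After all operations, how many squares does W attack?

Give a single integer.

Answer: 0

Derivation:
Op 1: place WK@(2,5)
Op 2: place BK@(2,2)
Op 3: remove (2,5)
Op 4: place BB@(5,2)
Op 5: remove (5,2)
Op 6: remove (2,2)
Op 7: place BR@(2,1)
Op 8: remove (2,1)
Op 9: place BN@(5,5)
Per-piece attacks for W:
Union (0 distinct): (none)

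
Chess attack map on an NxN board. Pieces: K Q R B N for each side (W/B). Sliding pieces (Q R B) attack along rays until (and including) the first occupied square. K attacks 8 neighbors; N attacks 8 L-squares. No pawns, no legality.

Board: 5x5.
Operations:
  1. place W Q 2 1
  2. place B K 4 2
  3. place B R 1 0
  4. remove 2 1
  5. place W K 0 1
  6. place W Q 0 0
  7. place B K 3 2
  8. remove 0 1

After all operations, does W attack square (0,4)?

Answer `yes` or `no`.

Op 1: place WQ@(2,1)
Op 2: place BK@(4,2)
Op 3: place BR@(1,0)
Op 4: remove (2,1)
Op 5: place WK@(0,1)
Op 6: place WQ@(0,0)
Op 7: place BK@(3,2)
Op 8: remove (0,1)
Per-piece attacks for W:
  WQ@(0,0): attacks (0,1) (0,2) (0,3) (0,4) (1,0) (1,1) (2,2) (3,3) (4,4) [ray(1,0) blocked at (1,0)]
W attacks (0,4): yes

Answer: yes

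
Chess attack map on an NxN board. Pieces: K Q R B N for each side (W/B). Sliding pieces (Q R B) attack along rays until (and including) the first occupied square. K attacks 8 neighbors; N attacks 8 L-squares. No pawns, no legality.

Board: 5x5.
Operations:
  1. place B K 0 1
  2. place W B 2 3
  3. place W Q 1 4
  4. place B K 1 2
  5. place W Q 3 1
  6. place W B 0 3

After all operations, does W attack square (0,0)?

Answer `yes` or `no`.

Answer: no

Derivation:
Op 1: place BK@(0,1)
Op 2: place WB@(2,3)
Op 3: place WQ@(1,4)
Op 4: place BK@(1,2)
Op 5: place WQ@(3,1)
Op 6: place WB@(0,3)
Per-piece attacks for W:
  WB@(0,3): attacks (1,4) (1,2) [ray(1,1) blocked at (1,4); ray(1,-1) blocked at (1,2)]
  WQ@(1,4): attacks (1,3) (1,2) (2,4) (3,4) (4,4) (0,4) (2,3) (0,3) [ray(0,-1) blocked at (1,2); ray(1,-1) blocked at (2,3); ray(-1,-1) blocked at (0,3)]
  WB@(2,3): attacks (3,4) (3,2) (4,1) (1,4) (1,2) [ray(-1,1) blocked at (1,4); ray(-1,-1) blocked at (1,2)]
  WQ@(3,1): attacks (3,2) (3,3) (3,4) (3,0) (4,1) (2,1) (1,1) (0,1) (4,2) (4,0) (2,2) (1,3) (0,4) (2,0) [ray(-1,0) blocked at (0,1)]
W attacks (0,0): no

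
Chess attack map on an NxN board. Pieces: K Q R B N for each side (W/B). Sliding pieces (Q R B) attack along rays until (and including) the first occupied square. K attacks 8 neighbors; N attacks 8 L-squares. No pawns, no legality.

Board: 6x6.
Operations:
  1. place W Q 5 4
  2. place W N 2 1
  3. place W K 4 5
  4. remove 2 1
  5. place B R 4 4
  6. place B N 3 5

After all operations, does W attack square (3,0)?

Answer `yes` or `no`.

Answer: no

Derivation:
Op 1: place WQ@(5,4)
Op 2: place WN@(2,1)
Op 3: place WK@(4,5)
Op 4: remove (2,1)
Op 5: place BR@(4,4)
Op 6: place BN@(3,5)
Per-piece attacks for W:
  WK@(4,5): attacks (4,4) (5,5) (3,5) (5,4) (3,4)
  WQ@(5,4): attacks (5,5) (5,3) (5,2) (5,1) (5,0) (4,4) (4,5) (4,3) (3,2) (2,1) (1,0) [ray(-1,0) blocked at (4,4); ray(-1,1) blocked at (4,5)]
W attacks (3,0): no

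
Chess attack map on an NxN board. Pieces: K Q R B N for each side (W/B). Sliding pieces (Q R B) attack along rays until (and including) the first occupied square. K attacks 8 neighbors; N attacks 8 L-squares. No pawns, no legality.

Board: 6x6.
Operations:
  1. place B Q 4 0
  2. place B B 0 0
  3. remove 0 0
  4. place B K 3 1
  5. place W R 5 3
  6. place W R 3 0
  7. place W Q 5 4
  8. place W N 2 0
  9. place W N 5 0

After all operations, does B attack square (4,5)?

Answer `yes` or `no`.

Op 1: place BQ@(4,0)
Op 2: place BB@(0,0)
Op 3: remove (0,0)
Op 4: place BK@(3,1)
Op 5: place WR@(5,3)
Op 6: place WR@(3,0)
Op 7: place WQ@(5,4)
Op 8: place WN@(2,0)
Op 9: place WN@(5,0)
Per-piece attacks for B:
  BK@(3,1): attacks (3,2) (3,0) (4,1) (2,1) (4,2) (4,0) (2,2) (2,0)
  BQ@(4,0): attacks (4,1) (4,2) (4,3) (4,4) (4,5) (5,0) (3,0) (5,1) (3,1) [ray(1,0) blocked at (5,0); ray(-1,0) blocked at (3,0); ray(-1,1) blocked at (3,1)]
B attacks (4,5): yes

Answer: yes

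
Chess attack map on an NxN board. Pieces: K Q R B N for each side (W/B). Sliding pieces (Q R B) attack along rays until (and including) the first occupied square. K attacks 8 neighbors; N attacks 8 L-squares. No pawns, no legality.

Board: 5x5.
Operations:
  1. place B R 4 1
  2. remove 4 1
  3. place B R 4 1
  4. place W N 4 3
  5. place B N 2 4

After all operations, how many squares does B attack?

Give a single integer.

Answer: 10

Derivation:
Op 1: place BR@(4,1)
Op 2: remove (4,1)
Op 3: place BR@(4,1)
Op 4: place WN@(4,3)
Op 5: place BN@(2,4)
Per-piece attacks for B:
  BN@(2,4): attacks (3,2) (4,3) (1,2) (0,3)
  BR@(4,1): attacks (4,2) (4,3) (4,0) (3,1) (2,1) (1,1) (0,1) [ray(0,1) blocked at (4,3)]
Union (10 distinct): (0,1) (0,3) (1,1) (1,2) (2,1) (3,1) (3,2) (4,0) (4,2) (4,3)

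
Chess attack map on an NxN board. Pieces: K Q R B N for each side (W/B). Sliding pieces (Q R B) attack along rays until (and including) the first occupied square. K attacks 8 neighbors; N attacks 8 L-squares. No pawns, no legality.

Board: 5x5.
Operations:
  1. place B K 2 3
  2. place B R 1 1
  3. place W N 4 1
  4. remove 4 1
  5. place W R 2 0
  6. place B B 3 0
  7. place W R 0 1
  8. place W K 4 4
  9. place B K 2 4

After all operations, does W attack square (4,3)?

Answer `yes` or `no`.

Op 1: place BK@(2,3)
Op 2: place BR@(1,1)
Op 3: place WN@(4,1)
Op 4: remove (4,1)
Op 5: place WR@(2,0)
Op 6: place BB@(3,0)
Op 7: place WR@(0,1)
Op 8: place WK@(4,4)
Op 9: place BK@(2,4)
Per-piece attacks for W:
  WR@(0,1): attacks (0,2) (0,3) (0,4) (0,0) (1,1) [ray(1,0) blocked at (1,1)]
  WR@(2,0): attacks (2,1) (2,2) (2,3) (3,0) (1,0) (0,0) [ray(0,1) blocked at (2,3); ray(1,0) blocked at (3,0)]
  WK@(4,4): attacks (4,3) (3,4) (3,3)
W attacks (4,3): yes

Answer: yes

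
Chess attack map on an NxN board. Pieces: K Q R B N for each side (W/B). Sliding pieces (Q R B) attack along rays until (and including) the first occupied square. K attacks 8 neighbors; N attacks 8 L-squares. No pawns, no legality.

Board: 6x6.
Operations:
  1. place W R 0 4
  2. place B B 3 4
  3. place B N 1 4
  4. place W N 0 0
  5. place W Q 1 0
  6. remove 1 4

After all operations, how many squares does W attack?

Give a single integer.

Op 1: place WR@(0,4)
Op 2: place BB@(3,4)
Op 3: place BN@(1,4)
Op 4: place WN@(0,0)
Op 5: place WQ@(1,0)
Op 6: remove (1,4)
Per-piece attacks for W:
  WN@(0,0): attacks (1,2) (2,1)
  WR@(0,4): attacks (0,5) (0,3) (0,2) (0,1) (0,0) (1,4) (2,4) (3,4) [ray(0,-1) blocked at (0,0); ray(1,0) blocked at (3,4)]
  WQ@(1,0): attacks (1,1) (1,2) (1,3) (1,4) (1,5) (2,0) (3,0) (4,0) (5,0) (0,0) (2,1) (3,2) (4,3) (5,4) (0,1) [ray(-1,0) blocked at (0,0)]
Union (20 distinct): (0,0) (0,1) (0,2) (0,3) (0,5) (1,1) (1,2) (1,3) (1,4) (1,5) (2,0) (2,1) (2,4) (3,0) (3,2) (3,4) (4,0) (4,3) (5,0) (5,4)

Answer: 20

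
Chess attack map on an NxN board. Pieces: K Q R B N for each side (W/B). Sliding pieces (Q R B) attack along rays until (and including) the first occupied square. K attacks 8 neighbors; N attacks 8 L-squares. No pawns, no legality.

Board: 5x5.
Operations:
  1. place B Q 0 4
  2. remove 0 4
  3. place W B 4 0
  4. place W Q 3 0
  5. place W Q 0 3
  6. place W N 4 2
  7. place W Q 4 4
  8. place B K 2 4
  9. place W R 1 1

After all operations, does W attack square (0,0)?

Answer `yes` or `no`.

Answer: yes

Derivation:
Op 1: place BQ@(0,4)
Op 2: remove (0,4)
Op 3: place WB@(4,0)
Op 4: place WQ@(3,0)
Op 5: place WQ@(0,3)
Op 6: place WN@(4,2)
Op 7: place WQ@(4,4)
Op 8: place BK@(2,4)
Op 9: place WR@(1,1)
Per-piece attacks for W:
  WQ@(0,3): attacks (0,4) (0,2) (0,1) (0,0) (1,3) (2,3) (3,3) (4,3) (1,4) (1,2) (2,1) (3,0) [ray(1,-1) blocked at (3,0)]
  WR@(1,1): attacks (1,2) (1,3) (1,4) (1,0) (2,1) (3,1) (4,1) (0,1)
  WQ@(3,0): attacks (3,1) (3,2) (3,3) (3,4) (4,0) (2,0) (1,0) (0,0) (4,1) (2,1) (1,2) (0,3) [ray(1,0) blocked at (4,0); ray(-1,1) blocked at (0,3)]
  WB@(4,0): attacks (3,1) (2,2) (1,3) (0,4)
  WN@(4,2): attacks (3,4) (2,3) (3,0) (2,1)
  WQ@(4,4): attacks (4,3) (4,2) (3,4) (2,4) (3,3) (2,2) (1,1) [ray(0,-1) blocked at (4,2); ray(-1,0) blocked at (2,4); ray(-1,-1) blocked at (1,1)]
W attacks (0,0): yes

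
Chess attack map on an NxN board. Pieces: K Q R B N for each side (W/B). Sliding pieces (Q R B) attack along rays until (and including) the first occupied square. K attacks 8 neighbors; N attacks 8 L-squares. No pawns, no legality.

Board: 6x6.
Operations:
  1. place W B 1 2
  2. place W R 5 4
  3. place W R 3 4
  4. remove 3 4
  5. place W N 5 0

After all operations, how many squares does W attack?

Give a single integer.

Answer: 18

Derivation:
Op 1: place WB@(1,2)
Op 2: place WR@(5,4)
Op 3: place WR@(3,4)
Op 4: remove (3,4)
Op 5: place WN@(5,0)
Per-piece attacks for W:
  WB@(1,2): attacks (2,3) (3,4) (4,5) (2,1) (3,0) (0,3) (0,1)
  WN@(5,0): attacks (4,2) (3,1)
  WR@(5,4): attacks (5,5) (5,3) (5,2) (5,1) (5,0) (4,4) (3,4) (2,4) (1,4) (0,4) [ray(0,-1) blocked at (5,0)]
Union (18 distinct): (0,1) (0,3) (0,4) (1,4) (2,1) (2,3) (2,4) (3,0) (3,1) (3,4) (4,2) (4,4) (4,5) (5,0) (5,1) (5,2) (5,3) (5,5)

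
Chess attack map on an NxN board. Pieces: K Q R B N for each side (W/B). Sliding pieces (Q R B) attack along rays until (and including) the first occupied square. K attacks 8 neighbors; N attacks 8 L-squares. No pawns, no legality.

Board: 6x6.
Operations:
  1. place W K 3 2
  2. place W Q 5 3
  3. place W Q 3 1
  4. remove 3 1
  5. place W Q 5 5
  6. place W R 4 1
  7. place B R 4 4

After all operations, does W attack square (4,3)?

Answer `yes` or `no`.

Op 1: place WK@(3,2)
Op 2: place WQ@(5,3)
Op 3: place WQ@(3,1)
Op 4: remove (3,1)
Op 5: place WQ@(5,5)
Op 6: place WR@(4,1)
Op 7: place BR@(4,4)
Per-piece attacks for W:
  WK@(3,2): attacks (3,3) (3,1) (4,2) (2,2) (4,3) (4,1) (2,3) (2,1)
  WR@(4,1): attacks (4,2) (4,3) (4,4) (4,0) (5,1) (3,1) (2,1) (1,1) (0,1) [ray(0,1) blocked at (4,4)]
  WQ@(5,3): attacks (5,4) (5,5) (5,2) (5,1) (5,0) (4,3) (3,3) (2,3) (1,3) (0,3) (4,4) (4,2) (3,1) (2,0) [ray(0,1) blocked at (5,5); ray(-1,1) blocked at (4,4)]
  WQ@(5,5): attacks (5,4) (5,3) (4,5) (3,5) (2,5) (1,5) (0,5) (4,4) [ray(0,-1) blocked at (5,3); ray(-1,-1) blocked at (4,4)]
W attacks (4,3): yes

Answer: yes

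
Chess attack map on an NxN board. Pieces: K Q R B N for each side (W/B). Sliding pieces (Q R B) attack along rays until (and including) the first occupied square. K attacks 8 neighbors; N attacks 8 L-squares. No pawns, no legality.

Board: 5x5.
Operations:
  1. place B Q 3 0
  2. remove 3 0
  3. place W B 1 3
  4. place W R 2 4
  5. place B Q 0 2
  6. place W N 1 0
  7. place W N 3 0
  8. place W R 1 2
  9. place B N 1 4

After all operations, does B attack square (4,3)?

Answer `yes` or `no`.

Op 1: place BQ@(3,0)
Op 2: remove (3,0)
Op 3: place WB@(1,3)
Op 4: place WR@(2,4)
Op 5: place BQ@(0,2)
Op 6: place WN@(1,0)
Op 7: place WN@(3,0)
Op 8: place WR@(1,2)
Op 9: place BN@(1,4)
Per-piece attacks for B:
  BQ@(0,2): attacks (0,3) (0,4) (0,1) (0,0) (1,2) (1,3) (1,1) (2,0) [ray(1,0) blocked at (1,2); ray(1,1) blocked at (1,3)]
  BN@(1,4): attacks (2,2) (3,3) (0,2)
B attacks (4,3): no

Answer: no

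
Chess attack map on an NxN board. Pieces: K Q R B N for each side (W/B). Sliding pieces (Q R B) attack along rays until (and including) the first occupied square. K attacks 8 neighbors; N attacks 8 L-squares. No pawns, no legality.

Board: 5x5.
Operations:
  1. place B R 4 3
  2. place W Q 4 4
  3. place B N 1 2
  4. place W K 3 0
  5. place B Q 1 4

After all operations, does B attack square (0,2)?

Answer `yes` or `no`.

Answer: no

Derivation:
Op 1: place BR@(4,3)
Op 2: place WQ@(4,4)
Op 3: place BN@(1,2)
Op 4: place WK@(3,0)
Op 5: place BQ@(1,4)
Per-piece attacks for B:
  BN@(1,2): attacks (2,4) (3,3) (0,4) (2,0) (3,1) (0,0)
  BQ@(1,4): attacks (1,3) (1,2) (2,4) (3,4) (4,4) (0,4) (2,3) (3,2) (4,1) (0,3) [ray(0,-1) blocked at (1,2); ray(1,0) blocked at (4,4)]
  BR@(4,3): attacks (4,4) (4,2) (4,1) (4,0) (3,3) (2,3) (1,3) (0,3) [ray(0,1) blocked at (4,4)]
B attacks (0,2): no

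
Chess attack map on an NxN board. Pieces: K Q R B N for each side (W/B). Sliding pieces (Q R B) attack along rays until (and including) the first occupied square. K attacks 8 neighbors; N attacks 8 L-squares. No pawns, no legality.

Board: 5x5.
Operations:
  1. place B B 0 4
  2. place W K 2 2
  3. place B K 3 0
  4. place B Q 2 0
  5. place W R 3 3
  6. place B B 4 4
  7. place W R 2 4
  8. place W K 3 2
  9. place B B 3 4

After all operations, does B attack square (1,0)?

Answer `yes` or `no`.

Answer: yes

Derivation:
Op 1: place BB@(0,4)
Op 2: place WK@(2,2)
Op 3: place BK@(3,0)
Op 4: place BQ@(2,0)
Op 5: place WR@(3,3)
Op 6: place BB@(4,4)
Op 7: place WR@(2,4)
Op 8: place WK@(3,2)
Op 9: place BB@(3,4)
Per-piece attacks for B:
  BB@(0,4): attacks (1,3) (2,2) [ray(1,-1) blocked at (2,2)]
  BQ@(2,0): attacks (2,1) (2,2) (3,0) (1,0) (0,0) (3,1) (4,2) (1,1) (0,2) [ray(0,1) blocked at (2,2); ray(1,0) blocked at (3,0)]
  BK@(3,0): attacks (3,1) (4,0) (2,0) (4,1) (2,1)
  BB@(3,4): attacks (4,3) (2,3) (1,2) (0,1)
  BB@(4,4): attacks (3,3) [ray(-1,-1) blocked at (3,3)]
B attacks (1,0): yes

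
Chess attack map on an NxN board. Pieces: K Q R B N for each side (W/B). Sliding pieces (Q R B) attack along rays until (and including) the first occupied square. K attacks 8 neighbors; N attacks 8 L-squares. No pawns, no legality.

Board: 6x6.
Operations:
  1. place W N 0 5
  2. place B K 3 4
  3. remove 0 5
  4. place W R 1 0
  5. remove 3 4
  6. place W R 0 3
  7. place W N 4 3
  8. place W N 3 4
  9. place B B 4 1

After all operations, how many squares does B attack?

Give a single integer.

Answer: 7

Derivation:
Op 1: place WN@(0,5)
Op 2: place BK@(3,4)
Op 3: remove (0,5)
Op 4: place WR@(1,0)
Op 5: remove (3,4)
Op 6: place WR@(0,3)
Op 7: place WN@(4,3)
Op 8: place WN@(3,4)
Op 9: place BB@(4,1)
Per-piece attacks for B:
  BB@(4,1): attacks (5,2) (5,0) (3,2) (2,3) (1,4) (0,5) (3,0)
Union (7 distinct): (0,5) (1,4) (2,3) (3,0) (3,2) (5,0) (5,2)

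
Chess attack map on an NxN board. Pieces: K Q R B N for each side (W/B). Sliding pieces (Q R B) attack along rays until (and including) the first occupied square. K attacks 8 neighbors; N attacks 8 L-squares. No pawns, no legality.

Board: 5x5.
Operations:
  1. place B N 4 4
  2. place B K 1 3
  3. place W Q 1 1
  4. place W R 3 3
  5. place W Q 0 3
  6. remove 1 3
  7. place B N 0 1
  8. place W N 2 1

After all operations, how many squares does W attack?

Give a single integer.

Answer: 21

Derivation:
Op 1: place BN@(4,4)
Op 2: place BK@(1,3)
Op 3: place WQ@(1,1)
Op 4: place WR@(3,3)
Op 5: place WQ@(0,3)
Op 6: remove (1,3)
Op 7: place BN@(0,1)
Op 8: place WN@(2,1)
Per-piece attacks for W:
  WQ@(0,3): attacks (0,4) (0,2) (0,1) (1,3) (2,3) (3,3) (1,4) (1,2) (2,1) [ray(0,-1) blocked at (0,1); ray(1,0) blocked at (3,3); ray(1,-1) blocked at (2,1)]
  WQ@(1,1): attacks (1,2) (1,3) (1,4) (1,0) (2,1) (0,1) (2,2) (3,3) (2,0) (0,2) (0,0) [ray(1,0) blocked at (2,1); ray(-1,0) blocked at (0,1); ray(1,1) blocked at (3,3)]
  WN@(2,1): attacks (3,3) (4,2) (1,3) (0,2) (4,0) (0,0)
  WR@(3,3): attacks (3,4) (3,2) (3,1) (3,0) (4,3) (2,3) (1,3) (0,3) [ray(-1,0) blocked at (0,3)]
Union (21 distinct): (0,0) (0,1) (0,2) (0,3) (0,4) (1,0) (1,2) (1,3) (1,4) (2,0) (2,1) (2,2) (2,3) (3,0) (3,1) (3,2) (3,3) (3,4) (4,0) (4,2) (4,3)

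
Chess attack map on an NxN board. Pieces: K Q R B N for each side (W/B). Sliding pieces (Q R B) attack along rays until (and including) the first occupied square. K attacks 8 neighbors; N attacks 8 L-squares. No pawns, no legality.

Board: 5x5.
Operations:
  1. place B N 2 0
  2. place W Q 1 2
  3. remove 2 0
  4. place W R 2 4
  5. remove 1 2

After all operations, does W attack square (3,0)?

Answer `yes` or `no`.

Op 1: place BN@(2,0)
Op 2: place WQ@(1,2)
Op 3: remove (2,0)
Op 4: place WR@(2,4)
Op 5: remove (1,2)
Per-piece attacks for W:
  WR@(2,4): attacks (2,3) (2,2) (2,1) (2,0) (3,4) (4,4) (1,4) (0,4)
W attacks (3,0): no

Answer: no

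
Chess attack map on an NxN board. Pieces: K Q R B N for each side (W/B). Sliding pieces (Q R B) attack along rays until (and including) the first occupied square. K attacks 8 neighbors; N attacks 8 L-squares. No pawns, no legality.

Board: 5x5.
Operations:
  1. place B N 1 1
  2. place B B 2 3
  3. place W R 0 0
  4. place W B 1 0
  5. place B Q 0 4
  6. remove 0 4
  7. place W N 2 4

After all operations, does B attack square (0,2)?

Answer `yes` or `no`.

Op 1: place BN@(1,1)
Op 2: place BB@(2,3)
Op 3: place WR@(0,0)
Op 4: place WB@(1,0)
Op 5: place BQ@(0,4)
Op 6: remove (0,4)
Op 7: place WN@(2,4)
Per-piece attacks for B:
  BN@(1,1): attacks (2,3) (3,2) (0,3) (3,0)
  BB@(2,3): attacks (3,4) (3,2) (4,1) (1,4) (1,2) (0,1)
B attacks (0,2): no

Answer: no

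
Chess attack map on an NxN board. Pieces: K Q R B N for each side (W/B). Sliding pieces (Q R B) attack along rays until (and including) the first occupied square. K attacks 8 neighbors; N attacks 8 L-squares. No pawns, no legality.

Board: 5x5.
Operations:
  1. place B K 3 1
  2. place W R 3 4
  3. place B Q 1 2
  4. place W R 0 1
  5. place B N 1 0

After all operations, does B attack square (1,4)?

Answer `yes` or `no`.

Op 1: place BK@(3,1)
Op 2: place WR@(3,4)
Op 3: place BQ@(1,2)
Op 4: place WR@(0,1)
Op 5: place BN@(1,0)
Per-piece attacks for B:
  BN@(1,0): attacks (2,2) (3,1) (0,2)
  BQ@(1,2): attacks (1,3) (1,4) (1,1) (1,0) (2,2) (3,2) (4,2) (0,2) (2,3) (3,4) (2,1) (3,0) (0,3) (0,1) [ray(0,-1) blocked at (1,0); ray(1,1) blocked at (3,4); ray(-1,-1) blocked at (0,1)]
  BK@(3,1): attacks (3,2) (3,0) (4,1) (2,1) (4,2) (4,0) (2,2) (2,0)
B attacks (1,4): yes

Answer: yes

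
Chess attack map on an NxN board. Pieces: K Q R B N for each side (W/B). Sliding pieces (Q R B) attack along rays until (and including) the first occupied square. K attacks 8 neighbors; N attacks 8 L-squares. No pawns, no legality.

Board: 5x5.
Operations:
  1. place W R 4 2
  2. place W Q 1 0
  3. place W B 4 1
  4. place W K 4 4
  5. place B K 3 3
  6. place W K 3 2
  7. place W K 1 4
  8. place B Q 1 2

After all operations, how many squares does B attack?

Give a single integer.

Op 1: place WR@(4,2)
Op 2: place WQ@(1,0)
Op 3: place WB@(4,1)
Op 4: place WK@(4,4)
Op 5: place BK@(3,3)
Op 6: place WK@(3,2)
Op 7: place WK@(1,4)
Op 8: place BQ@(1,2)
Per-piece attacks for B:
  BQ@(1,2): attacks (1,3) (1,4) (1,1) (1,0) (2,2) (3,2) (0,2) (2,3) (3,4) (2,1) (3,0) (0,3) (0,1) [ray(0,1) blocked at (1,4); ray(0,-1) blocked at (1,0); ray(1,0) blocked at (3,2)]
  BK@(3,3): attacks (3,4) (3,2) (4,3) (2,3) (4,4) (4,2) (2,4) (2,2)
Union (17 distinct): (0,1) (0,2) (0,3) (1,0) (1,1) (1,3) (1,4) (2,1) (2,2) (2,3) (2,4) (3,0) (3,2) (3,4) (4,2) (4,3) (4,4)

Answer: 17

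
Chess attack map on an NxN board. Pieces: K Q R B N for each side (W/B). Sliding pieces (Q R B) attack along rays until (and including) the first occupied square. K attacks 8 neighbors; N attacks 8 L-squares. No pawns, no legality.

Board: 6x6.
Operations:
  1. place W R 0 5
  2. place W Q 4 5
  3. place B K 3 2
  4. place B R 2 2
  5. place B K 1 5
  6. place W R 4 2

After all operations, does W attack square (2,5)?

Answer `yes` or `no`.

Op 1: place WR@(0,5)
Op 2: place WQ@(4,5)
Op 3: place BK@(3,2)
Op 4: place BR@(2,2)
Op 5: place BK@(1,5)
Op 6: place WR@(4,2)
Per-piece attacks for W:
  WR@(0,5): attacks (0,4) (0,3) (0,2) (0,1) (0,0) (1,5) [ray(1,0) blocked at (1,5)]
  WR@(4,2): attacks (4,3) (4,4) (4,5) (4,1) (4,0) (5,2) (3,2) [ray(0,1) blocked at (4,5); ray(-1,0) blocked at (3,2)]
  WQ@(4,5): attacks (4,4) (4,3) (4,2) (5,5) (3,5) (2,5) (1,5) (5,4) (3,4) (2,3) (1,2) (0,1) [ray(0,-1) blocked at (4,2); ray(-1,0) blocked at (1,5)]
W attacks (2,5): yes

Answer: yes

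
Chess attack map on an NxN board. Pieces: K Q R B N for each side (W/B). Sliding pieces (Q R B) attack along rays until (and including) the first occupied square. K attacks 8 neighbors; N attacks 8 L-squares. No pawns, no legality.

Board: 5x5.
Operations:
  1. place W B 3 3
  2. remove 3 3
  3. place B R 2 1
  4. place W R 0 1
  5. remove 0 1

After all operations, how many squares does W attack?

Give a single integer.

Op 1: place WB@(3,3)
Op 2: remove (3,3)
Op 3: place BR@(2,1)
Op 4: place WR@(0,1)
Op 5: remove (0,1)
Per-piece attacks for W:
Union (0 distinct): (none)

Answer: 0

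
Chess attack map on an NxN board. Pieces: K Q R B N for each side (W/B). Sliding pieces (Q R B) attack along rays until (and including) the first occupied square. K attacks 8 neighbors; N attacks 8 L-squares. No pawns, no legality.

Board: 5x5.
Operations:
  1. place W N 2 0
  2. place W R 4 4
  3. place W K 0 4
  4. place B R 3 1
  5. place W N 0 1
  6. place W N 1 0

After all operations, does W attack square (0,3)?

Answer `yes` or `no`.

Answer: yes

Derivation:
Op 1: place WN@(2,0)
Op 2: place WR@(4,4)
Op 3: place WK@(0,4)
Op 4: place BR@(3,1)
Op 5: place WN@(0,1)
Op 6: place WN@(1,0)
Per-piece attacks for W:
  WN@(0,1): attacks (1,3) (2,2) (2,0)
  WK@(0,4): attacks (0,3) (1,4) (1,3)
  WN@(1,0): attacks (2,2) (3,1) (0,2)
  WN@(2,0): attacks (3,2) (4,1) (1,2) (0,1)
  WR@(4,4): attacks (4,3) (4,2) (4,1) (4,0) (3,4) (2,4) (1,4) (0,4) [ray(-1,0) blocked at (0,4)]
W attacks (0,3): yes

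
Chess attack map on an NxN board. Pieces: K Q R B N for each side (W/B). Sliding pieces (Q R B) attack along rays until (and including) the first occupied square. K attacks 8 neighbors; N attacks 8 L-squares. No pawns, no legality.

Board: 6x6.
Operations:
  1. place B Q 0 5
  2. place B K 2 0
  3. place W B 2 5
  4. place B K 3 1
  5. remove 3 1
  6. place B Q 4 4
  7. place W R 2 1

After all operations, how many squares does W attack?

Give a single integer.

Answer: 15

Derivation:
Op 1: place BQ@(0,5)
Op 2: place BK@(2,0)
Op 3: place WB@(2,5)
Op 4: place BK@(3,1)
Op 5: remove (3,1)
Op 6: place BQ@(4,4)
Op 7: place WR@(2,1)
Per-piece attacks for W:
  WR@(2,1): attacks (2,2) (2,3) (2,4) (2,5) (2,0) (3,1) (4,1) (5,1) (1,1) (0,1) [ray(0,1) blocked at (2,5); ray(0,-1) blocked at (2,0)]
  WB@(2,5): attacks (3,4) (4,3) (5,2) (1,4) (0,3)
Union (15 distinct): (0,1) (0,3) (1,1) (1,4) (2,0) (2,2) (2,3) (2,4) (2,5) (3,1) (3,4) (4,1) (4,3) (5,1) (5,2)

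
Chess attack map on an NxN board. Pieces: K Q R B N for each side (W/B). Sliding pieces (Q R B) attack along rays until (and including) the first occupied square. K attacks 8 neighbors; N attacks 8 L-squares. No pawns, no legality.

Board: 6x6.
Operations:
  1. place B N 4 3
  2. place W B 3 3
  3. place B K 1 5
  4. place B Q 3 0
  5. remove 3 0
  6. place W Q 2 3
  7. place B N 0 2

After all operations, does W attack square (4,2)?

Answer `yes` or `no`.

Op 1: place BN@(4,3)
Op 2: place WB@(3,3)
Op 3: place BK@(1,5)
Op 4: place BQ@(3,0)
Op 5: remove (3,0)
Op 6: place WQ@(2,3)
Op 7: place BN@(0,2)
Per-piece attacks for W:
  WQ@(2,3): attacks (2,4) (2,5) (2,2) (2,1) (2,0) (3,3) (1,3) (0,3) (3,4) (4,5) (3,2) (4,1) (5,0) (1,4) (0,5) (1,2) (0,1) [ray(1,0) blocked at (3,3)]
  WB@(3,3): attacks (4,4) (5,5) (4,2) (5,1) (2,4) (1,5) (2,2) (1,1) (0,0) [ray(-1,1) blocked at (1,5)]
W attacks (4,2): yes

Answer: yes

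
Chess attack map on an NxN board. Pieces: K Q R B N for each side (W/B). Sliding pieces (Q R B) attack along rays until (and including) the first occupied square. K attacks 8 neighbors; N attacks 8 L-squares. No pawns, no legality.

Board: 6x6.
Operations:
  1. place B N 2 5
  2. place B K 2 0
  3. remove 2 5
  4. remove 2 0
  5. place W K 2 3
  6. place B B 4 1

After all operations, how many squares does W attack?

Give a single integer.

Answer: 8

Derivation:
Op 1: place BN@(2,5)
Op 2: place BK@(2,0)
Op 3: remove (2,5)
Op 4: remove (2,0)
Op 5: place WK@(2,3)
Op 6: place BB@(4,1)
Per-piece attacks for W:
  WK@(2,3): attacks (2,4) (2,2) (3,3) (1,3) (3,4) (3,2) (1,4) (1,2)
Union (8 distinct): (1,2) (1,3) (1,4) (2,2) (2,4) (3,2) (3,3) (3,4)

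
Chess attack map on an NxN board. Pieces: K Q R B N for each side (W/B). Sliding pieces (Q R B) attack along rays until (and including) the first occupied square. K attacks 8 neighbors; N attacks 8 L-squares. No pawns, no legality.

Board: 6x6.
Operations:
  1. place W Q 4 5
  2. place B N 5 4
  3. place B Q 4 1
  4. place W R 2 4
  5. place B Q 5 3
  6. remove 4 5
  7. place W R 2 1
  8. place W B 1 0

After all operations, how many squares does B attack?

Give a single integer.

Op 1: place WQ@(4,5)
Op 2: place BN@(5,4)
Op 3: place BQ@(4,1)
Op 4: place WR@(2,4)
Op 5: place BQ@(5,3)
Op 6: remove (4,5)
Op 7: place WR@(2,1)
Op 8: place WB@(1,0)
Per-piece attacks for B:
  BQ@(4,1): attacks (4,2) (4,3) (4,4) (4,5) (4,0) (5,1) (3,1) (2,1) (5,2) (5,0) (3,2) (2,3) (1,4) (0,5) (3,0) [ray(-1,0) blocked at (2,1)]
  BQ@(5,3): attacks (5,4) (5,2) (5,1) (5,0) (4,3) (3,3) (2,3) (1,3) (0,3) (4,4) (3,5) (4,2) (3,1) (2,0) [ray(0,1) blocked at (5,4)]
  BN@(5,4): attacks (3,5) (4,2) (3,3)
Union (21 distinct): (0,3) (0,5) (1,3) (1,4) (2,0) (2,1) (2,3) (3,0) (3,1) (3,2) (3,3) (3,5) (4,0) (4,2) (4,3) (4,4) (4,5) (5,0) (5,1) (5,2) (5,4)

Answer: 21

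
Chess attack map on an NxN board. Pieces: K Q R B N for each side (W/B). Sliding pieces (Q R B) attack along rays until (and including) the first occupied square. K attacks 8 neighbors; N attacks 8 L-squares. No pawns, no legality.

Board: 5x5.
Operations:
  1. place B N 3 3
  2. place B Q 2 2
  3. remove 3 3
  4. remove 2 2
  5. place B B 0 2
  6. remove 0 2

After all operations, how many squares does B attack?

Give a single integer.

Answer: 0

Derivation:
Op 1: place BN@(3,3)
Op 2: place BQ@(2,2)
Op 3: remove (3,3)
Op 4: remove (2,2)
Op 5: place BB@(0,2)
Op 6: remove (0,2)
Per-piece attacks for B:
Union (0 distinct): (none)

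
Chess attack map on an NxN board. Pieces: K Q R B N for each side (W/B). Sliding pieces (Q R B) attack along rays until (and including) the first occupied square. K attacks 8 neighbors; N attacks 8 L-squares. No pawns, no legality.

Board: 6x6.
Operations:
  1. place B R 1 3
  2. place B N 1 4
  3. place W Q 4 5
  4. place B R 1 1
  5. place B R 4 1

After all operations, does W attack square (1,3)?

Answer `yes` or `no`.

Op 1: place BR@(1,3)
Op 2: place BN@(1,4)
Op 3: place WQ@(4,5)
Op 4: place BR@(1,1)
Op 5: place BR@(4,1)
Per-piece attacks for W:
  WQ@(4,5): attacks (4,4) (4,3) (4,2) (4,1) (5,5) (3,5) (2,5) (1,5) (0,5) (5,4) (3,4) (2,3) (1,2) (0,1) [ray(0,-1) blocked at (4,1)]
W attacks (1,3): no

Answer: no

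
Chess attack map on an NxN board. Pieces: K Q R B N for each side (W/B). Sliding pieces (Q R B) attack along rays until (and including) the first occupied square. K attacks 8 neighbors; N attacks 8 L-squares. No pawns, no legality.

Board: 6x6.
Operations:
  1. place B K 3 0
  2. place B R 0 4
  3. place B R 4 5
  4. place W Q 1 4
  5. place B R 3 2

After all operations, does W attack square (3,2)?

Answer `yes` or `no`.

Op 1: place BK@(3,0)
Op 2: place BR@(0,4)
Op 3: place BR@(4,5)
Op 4: place WQ@(1,4)
Op 5: place BR@(3,2)
Per-piece attacks for W:
  WQ@(1,4): attacks (1,5) (1,3) (1,2) (1,1) (1,0) (2,4) (3,4) (4,4) (5,4) (0,4) (2,5) (2,3) (3,2) (0,5) (0,3) [ray(-1,0) blocked at (0,4); ray(1,-1) blocked at (3,2)]
W attacks (3,2): yes

Answer: yes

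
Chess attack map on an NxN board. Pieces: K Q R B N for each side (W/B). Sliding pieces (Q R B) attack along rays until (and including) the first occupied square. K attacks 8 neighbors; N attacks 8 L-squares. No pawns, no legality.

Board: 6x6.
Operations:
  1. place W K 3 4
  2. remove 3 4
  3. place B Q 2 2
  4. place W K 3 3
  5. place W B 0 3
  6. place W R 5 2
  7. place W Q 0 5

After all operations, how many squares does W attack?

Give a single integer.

Answer: 24

Derivation:
Op 1: place WK@(3,4)
Op 2: remove (3,4)
Op 3: place BQ@(2,2)
Op 4: place WK@(3,3)
Op 5: place WB@(0,3)
Op 6: place WR@(5,2)
Op 7: place WQ@(0,5)
Per-piece attacks for W:
  WB@(0,3): attacks (1,4) (2,5) (1,2) (2,1) (3,0)
  WQ@(0,5): attacks (0,4) (0,3) (1,5) (2,5) (3,5) (4,5) (5,5) (1,4) (2,3) (3,2) (4,1) (5,0) [ray(0,-1) blocked at (0,3)]
  WK@(3,3): attacks (3,4) (3,2) (4,3) (2,3) (4,4) (4,2) (2,4) (2,2)
  WR@(5,2): attacks (5,3) (5,4) (5,5) (5,1) (5,0) (4,2) (3,2) (2,2) [ray(-1,0) blocked at (2,2)]
Union (24 distinct): (0,3) (0,4) (1,2) (1,4) (1,5) (2,1) (2,2) (2,3) (2,4) (2,5) (3,0) (3,2) (3,4) (3,5) (4,1) (4,2) (4,3) (4,4) (4,5) (5,0) (5,1) (5,3) (5,4) (5,5)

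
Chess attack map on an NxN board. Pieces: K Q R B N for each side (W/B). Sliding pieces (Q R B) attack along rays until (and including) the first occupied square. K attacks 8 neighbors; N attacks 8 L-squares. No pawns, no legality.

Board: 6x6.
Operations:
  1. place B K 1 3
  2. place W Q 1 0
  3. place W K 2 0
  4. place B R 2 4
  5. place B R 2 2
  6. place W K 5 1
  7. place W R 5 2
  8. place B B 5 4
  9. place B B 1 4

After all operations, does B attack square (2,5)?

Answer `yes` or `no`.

Answer: yes

Derivation:
Op 1: place BK@(1,3)
Op 2: place WQ@(1,0)
Op 3: place WK@(2,0)
Op 4: place BR@(2,4)
Op 5: place BR@(2,2)
Op 6: place WK@(5,1)
Op 7: place WR@(5,2)
Op 8: place BB@(5,4)
Op 9: place BB@(1,4)
Per-piece attacks for B:
  BK@(1,3): attacks (1,4) (1,2) (2,3) (0,3) (2,4) (2,2) (0,4) (0,2)
  BB@(1,4): attacks (2,5) (2,3) (3,2) (4,1) (5,0) (0,5) (0,3)
  BR@(2,2): attacks (2,3) (2,4) (2,1) (2,0) (3,2) (4,2) (5,2) (1,2) (0,2) [ray(0,1) blocked at (2,4); ray(0,-1) blocked at (2,0); ray(1,0) blocked at (5,2)]
  BR@(2,4): attacks (2,5) (2,3) (2,2) (3,4) (4,4) (5,4) (1,4) [ray(0,-1) blocked at (2,2); ray(1,0) blocked at (5,4); ray(-1,0) blocked at (1,4)]
  BB@(5,4): attacks (4,5) (4,3) (3,2) (2,1) (1,0) [ray(-1,-1) blocked at (1,0)]
B attacks (2,5): yes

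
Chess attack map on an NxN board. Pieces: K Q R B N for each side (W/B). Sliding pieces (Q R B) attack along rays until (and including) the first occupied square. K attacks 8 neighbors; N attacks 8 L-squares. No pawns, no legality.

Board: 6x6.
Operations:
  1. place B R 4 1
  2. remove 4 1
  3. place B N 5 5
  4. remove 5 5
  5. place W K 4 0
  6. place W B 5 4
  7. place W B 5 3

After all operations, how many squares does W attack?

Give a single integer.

Op 1: place BR@(4,1)
Op 2: remove (4,1)
Op 3: place BN@(5,5)
Op 4: remove (5,5)
Op 5: place WK@(4,0)
Op 6: place WB@(5,4)
Op 7: place WB@(5,3)
Per-piece attacks for W:
  WK@(4,0): attacks (4,1) (5,0) (3,0) (5,1) (3,1)
  WB@(5,3): attacks (4,4) (3,5) (4,2) (3,1) (2,0)
  WB@(5,4): attacks (4,5) (4,3) (3,2) (2,1) (1,0)
Union (14 distinct): (1,0) (2,0) (2,1) (3,0) (3,1) (3,2) (3,5) (4,1) (4,2) (4,3) (4,4) (4,5) (5,0) (5,1)

Answer: 14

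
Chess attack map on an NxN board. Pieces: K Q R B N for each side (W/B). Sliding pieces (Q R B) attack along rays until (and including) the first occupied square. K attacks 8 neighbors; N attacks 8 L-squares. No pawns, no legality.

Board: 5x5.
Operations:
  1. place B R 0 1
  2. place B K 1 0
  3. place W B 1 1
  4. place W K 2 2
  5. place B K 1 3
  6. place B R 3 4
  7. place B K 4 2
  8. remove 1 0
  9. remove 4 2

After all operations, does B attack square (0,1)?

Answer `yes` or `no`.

Op 1: place BR@(0,1)
Op 2: place BK@(1,0)
Op 3: place WB@(1,1)
Op 4: place WK@(2,2)
Op 5: place BK@(1,3)
Op 6: place BR@(3,4)
Op 7: place BK@(4,2)
Op 8: remove (1,0)
Op 9: remove (4,2)
Per-piece attacks for B:
  BR@(0,1): attacks (0,2) (0,3) (0,4) (0,0) (1,1) [ray(1,0) blocked at (1,1)]
  BK@(1,3): attacks (1,4) (1,2) (2,3) (0,3) (2,4) (2,2) (0,4) (0,2)
  BR@(3,4): attacks (3,3) (3,2) (3,1) (3,0) (4,4) (2,4) (1,4) (0,4)
B attacks (0,1): no

Answer: no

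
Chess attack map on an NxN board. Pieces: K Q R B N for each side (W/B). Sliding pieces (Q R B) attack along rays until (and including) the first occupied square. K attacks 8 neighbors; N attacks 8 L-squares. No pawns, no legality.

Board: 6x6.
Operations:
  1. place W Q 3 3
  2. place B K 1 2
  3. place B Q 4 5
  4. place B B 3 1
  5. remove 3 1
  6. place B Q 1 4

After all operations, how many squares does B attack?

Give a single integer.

Answer: 25

Derivation:
Op 1: place WQ@(3,3)
Op 2: place BK@(1,2)
Op 3: place BQ@(4,5)
Op 4: place BB@(3,1)
Op 5: remove (3,1)
Op 6: place BQ@(1,4)
Per-piece attacks for B:
  BK@(1,2): attacks (1,3) (1,1) (2,2) (0,2) (2,3) (2,1) (0,3) (0,1)
  BQ@(1,4): attacks (1,5) (1,3) (1,2) (2,4) (3,4) (4,4) (5,4) (0,4) (2,5) (2,3) (3,2) (4,1) (5,0) (0,5) (0,3) [ray(0,-1) blocked at (1,2)]
  BQ@(4,5): attacks (4,4) (4,3) (4,2) (4,1) (4,0) (5,5) (3,5) (2,5) (1,5) (0,5) (5,4) (3,4) (2,3) (1,2) [ray(-1,-1) blocked at (1,2)]
Union (25 distinct): (0,1) (0,2) (0,3) (0,4) (0,5) (1,1) (1,2) (1,3) (1,5) (2,1) (2,2) (2,3) (2,4) (2,5) (3,2) (3,4) (3,5) (4,0) (4,1) (4,2) (4,3) (4,4) (5,0) (5,4) (5,5)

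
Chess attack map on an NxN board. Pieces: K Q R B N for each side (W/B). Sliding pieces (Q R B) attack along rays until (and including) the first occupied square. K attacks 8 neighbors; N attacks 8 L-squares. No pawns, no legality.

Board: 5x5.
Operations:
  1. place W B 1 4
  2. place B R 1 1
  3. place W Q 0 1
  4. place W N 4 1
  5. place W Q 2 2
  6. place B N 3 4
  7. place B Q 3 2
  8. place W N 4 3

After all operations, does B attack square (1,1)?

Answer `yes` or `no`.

Answer: no

Derivation:
Op 1: place WB@(1,4)
Op 2: place BR@(1,1)
Op 3: place WQ@(0,1)
Op 4: place WN@(4,1)
Op 5: place WQ@(2,2)
Op 6: place BN@(3,4)
Op 7: place BQ@(3,2)
Op 8: place WN@(4,3)
Per-piece attacks for B:
  BR@(1,1): attacks (1,2) (1,3) (1,4) (1,0) (2,1) (3,1) (4,1) (0,1) [ray(0,1) blocked at (1,4); ray(1,0) blocked at (4,1); ray(-1,0) blocked at (0,1)]
  BQ@(3,2): attacks (3,3) (3,4) (3,1) (3,0) (4,2) (2,2) (4,3) (4,1) (2,3) (1,4) (2,1) (1,0) [ray(0,1) blocked at (3,4); ray(-1,0) blocked at (2,2); ray(1,1) blocked at (4,3); ray(1,-1) blocked at (4,1); ray(-1,1) blocked at (1,4)]
  BN@(3,4): attacks (4,2) (2,2) (1,3)
B attacks (1,1): no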